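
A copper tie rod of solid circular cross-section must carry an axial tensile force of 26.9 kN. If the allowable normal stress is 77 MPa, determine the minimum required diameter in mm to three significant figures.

Required area A ≥ P/σ_allow = 26900/77 = 349.4 mm².
For a solid circular section, d ≥ √(4A/π) = 21.09 mm.

21.1 mm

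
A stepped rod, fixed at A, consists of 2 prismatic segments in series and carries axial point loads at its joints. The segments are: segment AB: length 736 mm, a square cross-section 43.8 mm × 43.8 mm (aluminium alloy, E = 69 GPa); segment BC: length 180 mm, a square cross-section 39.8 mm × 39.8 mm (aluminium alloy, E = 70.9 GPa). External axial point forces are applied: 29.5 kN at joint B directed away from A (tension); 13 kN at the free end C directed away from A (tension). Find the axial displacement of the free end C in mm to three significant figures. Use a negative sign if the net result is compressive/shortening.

Internal axial forces (sectioning from the free end, tension +): N_BC = 13 kN, N_AB = 42.5 kN.
A_AB = 1918 mm².
A_BC = 1584 mm².
δ_AB = 42500·736/(1918·69000) = 0.2363 mm
δ_BC = 13000·180/(1584·70900) = 0.02084 mm
δ = Σδ_i = 0.2571 mm.

0.257 mm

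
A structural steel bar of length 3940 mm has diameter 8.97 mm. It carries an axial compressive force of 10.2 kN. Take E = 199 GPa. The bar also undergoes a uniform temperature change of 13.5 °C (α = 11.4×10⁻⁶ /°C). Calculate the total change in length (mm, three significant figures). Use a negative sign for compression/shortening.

A = 63.19 mm².
δ_mech = NL/(AE) = -10200·3940/(63.19·199000) = -3.196 mm.
δ_thermal = αLΔT = 11.4e-6·3940·13.5 = 0.6064 mm.
δ = δ_mech + δ_thermal = -2.589 mm.

-2.59 mm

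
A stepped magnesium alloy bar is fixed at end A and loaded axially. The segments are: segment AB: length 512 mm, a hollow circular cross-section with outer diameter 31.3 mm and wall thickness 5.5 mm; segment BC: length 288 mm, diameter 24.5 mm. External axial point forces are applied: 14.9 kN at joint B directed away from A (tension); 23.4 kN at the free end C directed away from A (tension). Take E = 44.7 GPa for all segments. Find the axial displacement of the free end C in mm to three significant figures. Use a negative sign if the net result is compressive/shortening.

1.30 mm

Internal axial forces (sectioning from the free end, tension +): N_BC = 23.4 kN, N_AB = 38.3 kN.
A_AB = 445.8 mm².
A_BC = 471.4 mm².
δ_AB = 38300·512/(445.8·44700) = 0.9841 mm
δ_BC = 23400·288/(471.4·44700) = 0.3198 mm
δ = Σδ_i = 1.304 mm.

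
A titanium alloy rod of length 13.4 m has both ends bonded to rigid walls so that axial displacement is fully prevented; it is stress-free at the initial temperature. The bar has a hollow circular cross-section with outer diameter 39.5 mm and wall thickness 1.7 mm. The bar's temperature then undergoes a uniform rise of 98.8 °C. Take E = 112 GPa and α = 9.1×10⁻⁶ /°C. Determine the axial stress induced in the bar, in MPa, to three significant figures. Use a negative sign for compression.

Free thermal expansion αLΔT = 9.1e-6 · 13400 · 98.8 = 12.05 mm.
The walls impose strain ε = −(12.05)/13400 = -8.9908e-04; σ = Eε = 112000 · -8.9908e-04 = -100.7 MPa.

-101 MPa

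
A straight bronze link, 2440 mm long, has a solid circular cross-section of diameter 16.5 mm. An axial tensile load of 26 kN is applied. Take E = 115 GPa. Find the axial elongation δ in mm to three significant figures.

2.58 mm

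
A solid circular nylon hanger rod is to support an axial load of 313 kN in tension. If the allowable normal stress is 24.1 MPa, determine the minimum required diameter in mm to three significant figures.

129 mm

Required area A ≥ P/σ_allow = 313000/24.1 = 12990 mm².
For a solid circular section, d ≥ √(4A/π) = 128.6 mm.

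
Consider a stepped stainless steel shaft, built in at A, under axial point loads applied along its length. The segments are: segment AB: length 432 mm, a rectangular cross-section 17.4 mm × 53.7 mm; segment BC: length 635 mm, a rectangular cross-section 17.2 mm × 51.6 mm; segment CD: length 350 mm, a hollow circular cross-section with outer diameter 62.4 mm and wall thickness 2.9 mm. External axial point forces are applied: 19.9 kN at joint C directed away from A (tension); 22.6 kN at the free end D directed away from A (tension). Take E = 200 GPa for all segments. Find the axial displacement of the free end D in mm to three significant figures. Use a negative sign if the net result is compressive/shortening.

0.323 mm

Internal axial forces (sectioning from the free end, tension +): N_CD = 22.6 kN, N_BC = 42.5 kN, N_AB = 42.5 kN.
A_AB = 934.4 mm².
A_BC = 887.5 mm².
A_CD = 542.1 mm².
δ_AB = 42500·432/(934.4·200000) = 0.09825 mm
δ_BC = 42500·635/(887.5·200000) = 0.152 mm
δ_CD = 22600·350/(542.1·200000) = 0.07296 mm
δ = Σδ_i = 0.3232 mm.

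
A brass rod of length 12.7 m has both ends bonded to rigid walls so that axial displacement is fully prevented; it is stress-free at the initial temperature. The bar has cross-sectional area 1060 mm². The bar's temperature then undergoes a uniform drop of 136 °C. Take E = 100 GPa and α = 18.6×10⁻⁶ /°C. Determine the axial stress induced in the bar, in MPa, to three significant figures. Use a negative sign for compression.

253 MPa

Free thermal expansion αLΔT = 18.6e-6 · 12700 · -136 = -32.13 mm.
The walls impose strain ε = −(-32.13)/12700 = 2.5296e-03; σ = Eε = 100000 · 2.5296e-03 = 253 MPa.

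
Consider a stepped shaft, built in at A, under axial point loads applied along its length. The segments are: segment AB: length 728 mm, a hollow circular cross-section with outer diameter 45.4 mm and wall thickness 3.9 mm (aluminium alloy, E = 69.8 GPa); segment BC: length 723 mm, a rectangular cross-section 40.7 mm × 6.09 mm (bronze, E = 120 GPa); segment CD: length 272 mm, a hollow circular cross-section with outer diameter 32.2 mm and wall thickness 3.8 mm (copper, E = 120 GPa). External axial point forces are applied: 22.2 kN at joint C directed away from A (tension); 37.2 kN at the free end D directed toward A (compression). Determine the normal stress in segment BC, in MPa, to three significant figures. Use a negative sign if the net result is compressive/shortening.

-60.5 MPa

Internal axial forces (sectioning from the free end, tension +): N_CD = -37.2 kN, N_BC = -15 kN, N_AB = -15 kN.
A_BC = 247.9 mm².
σ_BC = N_BC/A_BC = -15000/247.9 = -60.52 MPa.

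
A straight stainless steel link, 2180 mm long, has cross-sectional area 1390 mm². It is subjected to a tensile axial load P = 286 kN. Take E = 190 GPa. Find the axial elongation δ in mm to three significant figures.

δ_mech = NL/(AE) = 286000·2180/(1390·190000) = 2.361 mm.

2.36 mm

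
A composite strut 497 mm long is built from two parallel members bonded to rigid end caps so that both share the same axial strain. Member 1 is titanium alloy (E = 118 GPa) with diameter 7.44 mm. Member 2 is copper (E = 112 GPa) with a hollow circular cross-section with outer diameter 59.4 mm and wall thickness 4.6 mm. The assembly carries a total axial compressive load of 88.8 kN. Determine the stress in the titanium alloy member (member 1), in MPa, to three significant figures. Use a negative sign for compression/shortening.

A_1 = 43.47 mm².
A_2 = 791.9 mm².
Equal strain + equilibrium ⇒ each member carries load in proportion to AE: A₁E₁ = 5130000 N, A₂E₂ = 88700000 N, ΣAE = 93830000 N.
σ₁ = P·E₁/ΣAE = -88800·118000/93830000 = -111.7 MPa.

-112 MPa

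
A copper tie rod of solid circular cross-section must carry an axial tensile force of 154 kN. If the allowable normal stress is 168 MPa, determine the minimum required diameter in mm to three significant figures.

34.2 mm

Required area A ≥ P/σ_allow = 154000/168 = 916.7 mm².
For a solid circular section, d ≥ √(4A/π) = 34.16 mm.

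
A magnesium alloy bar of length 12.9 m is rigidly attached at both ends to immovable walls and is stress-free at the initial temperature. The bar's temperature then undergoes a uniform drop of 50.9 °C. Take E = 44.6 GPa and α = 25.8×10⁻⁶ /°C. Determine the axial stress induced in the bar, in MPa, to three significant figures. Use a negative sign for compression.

58.6 MPa

Free thermal expansion αLΔT = 25.8e-6 · 12900 · -50.9 = -16.94 mm.
The walls impose strain ε = −(-16.94)/12900 = 1.3132e-03; σ = Eε = 44600 · 1.3132e-03 = 58.57 MPa.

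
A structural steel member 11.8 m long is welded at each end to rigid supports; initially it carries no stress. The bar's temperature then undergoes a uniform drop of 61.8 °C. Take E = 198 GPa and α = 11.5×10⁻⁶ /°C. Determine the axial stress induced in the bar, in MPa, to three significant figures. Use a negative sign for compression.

141 MPa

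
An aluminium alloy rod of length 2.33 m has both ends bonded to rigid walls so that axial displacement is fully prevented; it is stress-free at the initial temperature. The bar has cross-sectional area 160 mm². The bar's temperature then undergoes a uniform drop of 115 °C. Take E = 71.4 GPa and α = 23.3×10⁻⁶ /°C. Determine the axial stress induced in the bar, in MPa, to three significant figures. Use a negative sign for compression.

Free thermal expansion αLΔT = 23.3e-6 · 2330 · -115 = -6.243 mm.
The walls impose strain ε = −(-6.243)/2330 = 2.6795e-03; σ = Eε = 71400 · 2.6795e-03 = 191.3 MPa.

191 MPa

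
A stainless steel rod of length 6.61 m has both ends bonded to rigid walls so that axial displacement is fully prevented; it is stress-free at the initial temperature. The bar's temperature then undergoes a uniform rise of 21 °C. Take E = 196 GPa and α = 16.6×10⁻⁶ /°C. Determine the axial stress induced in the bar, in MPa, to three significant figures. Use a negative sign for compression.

-68.3 MPa

Free thermal expansion αLΔT = 16.6e-6 · 6610 · 21 = 2.304 mm.
The walls impose strain ε = −(2.304)/6610 = -3.4860e-04; σ = Eε = 196000 · -3.4860e-04 = -68.33 MPa.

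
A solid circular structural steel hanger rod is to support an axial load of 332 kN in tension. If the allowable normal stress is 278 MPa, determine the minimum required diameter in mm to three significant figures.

Required area A ≥ P/σ_allow = 332000/278 = 1194 mm².
For a solid circular section, d ≥ √(4A/π) = 38.99 mm.

39.0 mm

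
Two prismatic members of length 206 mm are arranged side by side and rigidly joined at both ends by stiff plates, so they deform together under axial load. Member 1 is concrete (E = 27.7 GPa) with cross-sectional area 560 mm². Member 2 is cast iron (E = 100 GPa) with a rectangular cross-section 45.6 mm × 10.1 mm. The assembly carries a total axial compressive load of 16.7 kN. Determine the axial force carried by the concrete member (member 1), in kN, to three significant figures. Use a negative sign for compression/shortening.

A_2 = 460.6 mm².
Equal strain + equilibrium ⇒ each member carries load in proportion to AE: A₁E₁ = 15510000 N, A₂E₂ = 46060000 N, ΣAE = 61570000 N.
F₁ = P·A₁E₁/ΣAE = -16700·15510000/61570000 = -4208 N.

-4.21 kN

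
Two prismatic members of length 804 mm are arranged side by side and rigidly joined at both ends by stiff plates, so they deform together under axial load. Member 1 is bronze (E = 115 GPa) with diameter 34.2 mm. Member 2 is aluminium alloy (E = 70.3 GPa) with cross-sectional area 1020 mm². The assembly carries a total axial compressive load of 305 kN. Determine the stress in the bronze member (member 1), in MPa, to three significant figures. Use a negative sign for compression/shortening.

A_1 = 918.6 mm².
Equal strain + equilibrium ⇒ each member carries load in proportion to AE: A₁E₁ = 105600000 N, A₂E₂ = 71710000 N, ΣAE = 177300000 N.
σ₁ = P·E₁/ΣAE = -305000·115000/177300000 = -197.8 MPa.

-198 MPa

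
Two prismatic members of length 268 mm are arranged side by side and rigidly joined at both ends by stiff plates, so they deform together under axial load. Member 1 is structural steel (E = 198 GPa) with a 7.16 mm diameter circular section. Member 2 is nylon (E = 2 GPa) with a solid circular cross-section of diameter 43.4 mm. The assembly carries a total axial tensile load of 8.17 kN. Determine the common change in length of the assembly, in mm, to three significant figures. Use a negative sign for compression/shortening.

A_1 = 40.26 mm².
A_2 = 1479 mm².
Equal strain + equilibrium ⇒ each member carries load in proportion to AE: A₁E₁ = 7972000 N, A₂E₂ = 2959000 N, ΣAE = 10930000 N.
δ = PL/ΣAE = 8170·268/10930000 = 0.2003 mm.

0.200 mm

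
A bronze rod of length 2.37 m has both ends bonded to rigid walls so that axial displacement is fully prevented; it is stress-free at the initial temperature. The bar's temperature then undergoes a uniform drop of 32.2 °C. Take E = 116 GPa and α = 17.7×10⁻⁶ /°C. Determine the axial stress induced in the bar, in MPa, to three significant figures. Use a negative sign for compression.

Free thermal expansion αLΔT = 17.7e-6 · 2370 · -32.2 = -1.351 mm.
The walls impose strain ε = −(-1.351)/2370 = 5.6994e-04; σ = Eε = 116000 · 5.6994e-04 = 66.11 MPa.

66.1 MPa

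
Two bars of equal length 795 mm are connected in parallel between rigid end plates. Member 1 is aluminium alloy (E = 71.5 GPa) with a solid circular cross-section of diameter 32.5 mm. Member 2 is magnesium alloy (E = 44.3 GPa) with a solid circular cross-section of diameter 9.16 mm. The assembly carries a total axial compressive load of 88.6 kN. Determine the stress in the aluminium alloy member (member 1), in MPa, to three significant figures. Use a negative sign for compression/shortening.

A_1 = 829.6 mm².
A_2 = 65.9 mm².
Equal strain + equilibrium ⇒ each member carries load in proportion to AE: A₁E₁ = 59310000 N, A₂E₂ = 2919000 N, ΣAE = 62230000 N.
σ₁ = P·E₁/ΣAE = -88600·71500/62230000 = -101.8 MPa.

-102 MPa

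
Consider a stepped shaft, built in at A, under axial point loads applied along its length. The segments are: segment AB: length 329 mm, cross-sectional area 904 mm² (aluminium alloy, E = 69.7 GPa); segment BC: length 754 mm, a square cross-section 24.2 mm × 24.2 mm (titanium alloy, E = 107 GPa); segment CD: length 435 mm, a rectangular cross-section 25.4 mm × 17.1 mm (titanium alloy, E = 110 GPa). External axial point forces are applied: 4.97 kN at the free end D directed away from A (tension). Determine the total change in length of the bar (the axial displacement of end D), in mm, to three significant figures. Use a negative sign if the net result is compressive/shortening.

0.131 mm

Internal axial forces (sectioning from the free end, tension +): N_CD = 4.97 kN, N_BC = 4.97 kN, N_AB = 4.97 kN.
A_BC = 585.6 mm².
A_CD = 434.3 mm².
δ_AB = 4970·329/(904·69700) = 0.02595 mm
δ_BC = 4970·754/(585.6·107000) = 0.0598 mm
δ_CD = 4970·435/(434.3·110000) = 0.04525 mm
δ = Σδ_i = 0.131 mm.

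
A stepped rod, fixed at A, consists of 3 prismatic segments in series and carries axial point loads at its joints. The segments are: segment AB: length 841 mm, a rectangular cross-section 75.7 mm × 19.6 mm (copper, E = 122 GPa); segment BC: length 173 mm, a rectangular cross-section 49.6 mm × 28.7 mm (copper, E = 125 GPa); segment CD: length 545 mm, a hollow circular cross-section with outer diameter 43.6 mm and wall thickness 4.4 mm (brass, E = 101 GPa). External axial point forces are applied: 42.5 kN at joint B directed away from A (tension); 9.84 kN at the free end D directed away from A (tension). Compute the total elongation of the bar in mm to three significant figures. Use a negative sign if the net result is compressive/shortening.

Internal axial forces (sectioning from the free end, tension +): N_CD = 9.84 kN, N_BC = 9.84 kN, N_AB = 52.34 kN.
A_AB = 1484 mm².
A_BC = 1424 mm².
A_CD = 541.9 mm².
δ_AB = 52340·841/(1484·122000) = 0.2432 mm
δ_BC = 9840·173/(1424·125000) = 0.009567 mm
δ_CD = 9840·545/(541.9·101000) = 0.09799 mm
δ = Σδ_i = 0.3507 mm.

0.351 mm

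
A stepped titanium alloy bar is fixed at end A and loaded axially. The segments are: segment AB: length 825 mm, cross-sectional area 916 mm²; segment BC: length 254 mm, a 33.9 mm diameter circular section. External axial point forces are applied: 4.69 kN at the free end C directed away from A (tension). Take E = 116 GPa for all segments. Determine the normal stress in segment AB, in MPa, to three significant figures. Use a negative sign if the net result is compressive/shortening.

5.12 MPa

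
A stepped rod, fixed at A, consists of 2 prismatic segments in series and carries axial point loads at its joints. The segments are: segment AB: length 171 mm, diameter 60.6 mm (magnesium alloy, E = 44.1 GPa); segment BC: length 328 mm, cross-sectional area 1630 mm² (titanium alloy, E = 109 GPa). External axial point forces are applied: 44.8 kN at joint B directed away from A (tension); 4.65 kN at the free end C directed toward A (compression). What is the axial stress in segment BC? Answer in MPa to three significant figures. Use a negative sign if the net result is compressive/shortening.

Internal axial forces (sectioning from the free end, tension +): N_BC = -4.65 kN, N_AB = 40.15 kN.
σ_BC = N_BC/A_BC = -4650/1630 = -2.853 MPa.

-2.85 MPa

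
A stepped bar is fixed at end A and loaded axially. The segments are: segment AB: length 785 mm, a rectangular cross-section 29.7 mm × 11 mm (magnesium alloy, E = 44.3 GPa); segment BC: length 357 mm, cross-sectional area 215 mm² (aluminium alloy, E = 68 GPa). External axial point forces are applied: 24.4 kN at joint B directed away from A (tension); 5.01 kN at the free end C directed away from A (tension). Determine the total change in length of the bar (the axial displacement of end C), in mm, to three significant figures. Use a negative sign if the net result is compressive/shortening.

1.72 mm

Internal axial forces (sectioning from the free end, tension +): N_BC = 5.01 kN, N_AB = 29.41 kN.
A_AB = 326.7 mm².
δ_AB = 29410·785/(326.7·44300) = 1.595 mm
δ_BC = 5010·357/(215·68000) = 0.1223 mm
δ = Σδ_i = 1.718 mm.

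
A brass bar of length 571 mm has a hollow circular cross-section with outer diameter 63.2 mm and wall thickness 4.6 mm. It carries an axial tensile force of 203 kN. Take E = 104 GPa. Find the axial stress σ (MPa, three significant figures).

240 MPa

A = 846.8 mm².
σ = N/A = 203000/846.8 = 239.7 MPa.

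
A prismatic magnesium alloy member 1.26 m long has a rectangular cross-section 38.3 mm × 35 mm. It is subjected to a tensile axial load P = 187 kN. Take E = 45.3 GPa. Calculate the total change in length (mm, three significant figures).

3.88 mm

A = 1340 mm².
δ_mech = NL/(AE) = 187000·1260/(1340·45300) = 3.88 mm.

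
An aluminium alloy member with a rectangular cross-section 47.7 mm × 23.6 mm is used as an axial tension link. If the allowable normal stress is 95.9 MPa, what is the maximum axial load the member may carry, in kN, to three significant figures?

108 kN

A = 1126 mm².
P_max = σ_allow · A = 95.9 · 1126 = 108000 N = 108 kN.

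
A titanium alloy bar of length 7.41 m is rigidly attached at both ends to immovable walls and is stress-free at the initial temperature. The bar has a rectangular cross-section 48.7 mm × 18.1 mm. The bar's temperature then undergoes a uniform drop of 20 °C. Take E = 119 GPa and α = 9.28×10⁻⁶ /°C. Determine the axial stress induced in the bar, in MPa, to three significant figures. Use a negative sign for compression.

Free thermal expansion αLΔT = 9.28e-6 · 7410 · -20 = -1.375 mm.
The walls impose strain ε = −(-1.375)/7410 = 1.8560e-04; σ = Eε = 119000 · 1.8560e-04 = 22.09 MPa.

22.1 MPa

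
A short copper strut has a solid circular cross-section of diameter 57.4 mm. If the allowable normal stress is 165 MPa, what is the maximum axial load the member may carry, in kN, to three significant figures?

A = 2588 mm².
P_max = σ_allow · A = 165 · 2588 = 427000 N = 427 kN.

427 kN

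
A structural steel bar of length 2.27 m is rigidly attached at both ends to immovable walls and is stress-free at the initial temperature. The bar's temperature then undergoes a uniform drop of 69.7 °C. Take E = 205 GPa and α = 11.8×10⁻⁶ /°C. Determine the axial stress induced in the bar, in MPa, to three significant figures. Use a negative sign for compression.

Free thermal expansion αLΔT = 11.8e-6 · 2270 · -69.7 = -1.867 mm.
The walls impose strain ε = −(-1.867)/2270 = 8.2246e-04; σ = Eε = 205000 · 8.2246e-04 = 168.6 MPa.

169 MPa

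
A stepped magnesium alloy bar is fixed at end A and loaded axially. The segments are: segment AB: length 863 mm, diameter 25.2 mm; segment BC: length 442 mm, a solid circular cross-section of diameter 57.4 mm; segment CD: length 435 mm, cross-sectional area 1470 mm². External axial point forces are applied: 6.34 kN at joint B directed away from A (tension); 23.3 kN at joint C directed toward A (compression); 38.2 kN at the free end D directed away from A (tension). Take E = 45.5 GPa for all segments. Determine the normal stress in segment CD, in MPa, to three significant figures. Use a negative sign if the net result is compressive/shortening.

26.0 MPa

Internal axial forces (sectioning from the free end, tension +): N_CD = 38.2 kN, N_BC = 14.9 kN, N_AB = 21.24 kN.
σ_CD = N_CD/A_CD = 38200/1470 = 25.99 MPa.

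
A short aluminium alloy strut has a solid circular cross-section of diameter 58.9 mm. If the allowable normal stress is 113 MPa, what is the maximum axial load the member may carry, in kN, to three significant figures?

308 kN

A = 2725 mm².
P_max = σ_allow · A = 113 · 2725 = 307900 N = 307.9 kN.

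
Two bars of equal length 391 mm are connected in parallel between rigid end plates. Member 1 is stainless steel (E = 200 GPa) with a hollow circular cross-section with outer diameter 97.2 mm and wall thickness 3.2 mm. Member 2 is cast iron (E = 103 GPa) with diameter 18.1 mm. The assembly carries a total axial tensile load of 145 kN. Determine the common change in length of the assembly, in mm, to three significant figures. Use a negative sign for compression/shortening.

0.263 mm

A_1 = 945 mm².
A_2 = 257.3 mm².
Equal strain + equilibrium ⇒ each member carries load in proportion to AE: A₁E₁ = 189000000 N, A₂E₂ = 26500000 N, ΣAE = 215500000 N.
δ = PL/ΣAE = 145000·391/215500000 = 0.2631 mm.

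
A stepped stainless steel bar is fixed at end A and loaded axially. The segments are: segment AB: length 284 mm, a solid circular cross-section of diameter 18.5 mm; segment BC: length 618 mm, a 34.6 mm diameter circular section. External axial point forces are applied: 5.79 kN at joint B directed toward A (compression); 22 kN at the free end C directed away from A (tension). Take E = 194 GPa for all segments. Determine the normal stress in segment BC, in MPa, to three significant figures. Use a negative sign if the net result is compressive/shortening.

23.4 MPa

Internal axial forces (sectioning from the free end, tension +): N_BC = 22 kN, N_AB = 16.21 kN.
A_BC = 940.2 mm².
σ_BC = N_BC/A_BC = 22000/940.2 = 23.4 MPa.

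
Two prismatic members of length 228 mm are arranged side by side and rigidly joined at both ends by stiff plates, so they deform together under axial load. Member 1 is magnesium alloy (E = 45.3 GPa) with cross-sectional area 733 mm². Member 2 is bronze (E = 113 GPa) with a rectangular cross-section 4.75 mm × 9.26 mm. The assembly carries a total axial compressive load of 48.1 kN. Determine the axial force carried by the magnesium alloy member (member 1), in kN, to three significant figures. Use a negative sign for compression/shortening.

A_2 = 43.98 mm².
Equal strain + equilibrium ⇒ each member carries load in proportion to AE: A₁E₁ = 33200000 N, A₂E₂ = 4970000 N, ΣAE = 38180000 N.
F₁ = P·A₁E₁/ΣAE = -48100·33200000/38180000 = -41840 N.

-41.8 kN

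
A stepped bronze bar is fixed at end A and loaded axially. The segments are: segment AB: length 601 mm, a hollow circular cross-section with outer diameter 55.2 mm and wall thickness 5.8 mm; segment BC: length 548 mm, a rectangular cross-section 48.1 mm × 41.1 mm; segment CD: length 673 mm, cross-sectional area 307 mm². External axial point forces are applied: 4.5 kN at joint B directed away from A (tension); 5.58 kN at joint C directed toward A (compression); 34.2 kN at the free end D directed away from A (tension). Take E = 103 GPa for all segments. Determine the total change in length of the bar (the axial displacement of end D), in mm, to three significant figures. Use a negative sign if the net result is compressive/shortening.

1.02 mm

Internal axial forces (sectioning from the free end, tension +): N_CD = 34.2 kN, N_BC = 28.62 kN, N_AB = 33.12 kN.
A_AB = 900.1 mm².
A_BC = 1977 mm².
δ_AB = 33120·601/(900.1·103000) = 0.2147 mm
δ_BC = 28620·548/(1977·103000) = 0.07702 mm
δ_CD = 34200·673/(307·103000) = 0.7279 mm
δ = Σδ_i = 1.02 mm.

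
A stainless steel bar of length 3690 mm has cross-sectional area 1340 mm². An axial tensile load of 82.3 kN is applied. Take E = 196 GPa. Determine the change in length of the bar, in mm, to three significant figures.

δ_mech = NL/(AE) = 82300·3690/(1340·196000) = 1.156 mm.

1.16 mm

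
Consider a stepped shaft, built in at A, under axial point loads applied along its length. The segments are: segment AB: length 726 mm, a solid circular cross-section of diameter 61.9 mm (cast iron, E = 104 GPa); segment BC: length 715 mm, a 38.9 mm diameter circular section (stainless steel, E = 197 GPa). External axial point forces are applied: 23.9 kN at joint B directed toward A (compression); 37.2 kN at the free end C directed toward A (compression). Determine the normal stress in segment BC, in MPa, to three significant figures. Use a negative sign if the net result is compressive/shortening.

-31.3 MPa

Internal axial forces (sectioning from the free end, tension +): N_BC = -37.2 kN, N_AB = -61.1 kN.
A_BC = 1188 mm².
σ_BC = N_BC/A_BC = -37200/1188 = -31.3 MPa.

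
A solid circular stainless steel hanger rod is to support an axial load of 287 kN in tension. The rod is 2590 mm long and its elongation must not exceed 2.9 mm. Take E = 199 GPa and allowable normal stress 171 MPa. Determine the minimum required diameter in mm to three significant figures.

Required area A ≥ P/σ_allow = 287000/171 = 1678 mm².
For a solid circular section, d ≥ √(4A/π) = 46.23 mm.
Elongation limit: A ≥ PL/(Eδ_allow) = 287000·2590/(199000·2.9) = 1288 mm² ⇒ d ≥ 40.5 mm.
The stress limit governs.

46.2 mm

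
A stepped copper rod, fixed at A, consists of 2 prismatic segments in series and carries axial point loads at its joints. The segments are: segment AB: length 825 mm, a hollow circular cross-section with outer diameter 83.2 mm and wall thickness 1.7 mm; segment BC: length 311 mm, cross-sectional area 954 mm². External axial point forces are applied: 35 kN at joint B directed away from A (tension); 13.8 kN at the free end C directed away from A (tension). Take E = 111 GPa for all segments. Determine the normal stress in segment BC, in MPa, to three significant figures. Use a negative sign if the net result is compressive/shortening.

14.5 MPa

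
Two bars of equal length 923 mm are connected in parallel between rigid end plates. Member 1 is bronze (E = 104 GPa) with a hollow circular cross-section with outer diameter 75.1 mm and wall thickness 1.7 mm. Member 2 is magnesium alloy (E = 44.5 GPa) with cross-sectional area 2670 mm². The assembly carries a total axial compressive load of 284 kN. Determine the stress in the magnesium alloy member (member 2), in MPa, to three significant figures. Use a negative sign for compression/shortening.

A_1 = 392 mm².
Equal strain + equilibrium ⇒ each member carries load in proportion to AE: A₁E₁ = 40770000 N, A₂E₂ = 118800000 N, ΣAE = 159600000 N.
σ₂ = P·E₂/ΣAE = -284000·44500/159600000 = -79.19 MPa.

-79.2 MPa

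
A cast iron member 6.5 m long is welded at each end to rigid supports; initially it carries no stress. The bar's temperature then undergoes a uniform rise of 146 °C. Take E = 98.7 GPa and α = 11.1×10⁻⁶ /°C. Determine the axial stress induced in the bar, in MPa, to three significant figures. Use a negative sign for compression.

Free thermal expansion αLΔT = 11.1e-6 · 6500 · 146 = 10.53 mm.
The walls impose strain ε = −(10.53)/6500 = -1.6206e-03; σ = Eε = 98700 · -1.6206e-03 = -160 MPa.

-160 MPa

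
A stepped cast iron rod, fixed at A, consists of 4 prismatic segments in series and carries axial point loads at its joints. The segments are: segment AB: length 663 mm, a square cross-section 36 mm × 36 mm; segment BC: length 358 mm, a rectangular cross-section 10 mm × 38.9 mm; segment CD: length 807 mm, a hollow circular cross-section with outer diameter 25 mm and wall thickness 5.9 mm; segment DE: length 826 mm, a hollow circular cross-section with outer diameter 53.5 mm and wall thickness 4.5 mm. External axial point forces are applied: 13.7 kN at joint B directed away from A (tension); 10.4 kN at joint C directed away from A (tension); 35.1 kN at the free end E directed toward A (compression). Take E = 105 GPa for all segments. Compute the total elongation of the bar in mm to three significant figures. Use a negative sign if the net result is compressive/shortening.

-1.43 mm

Internal axial forces (sectioning from the free end, tension +): N_DE = -35.1 kN, N_CD = -35.1 kN, N_BC = -24.7 kN, N_AB = -11 kN.
A_AB = 1296 mm².
A_BC = 389 mm².
A_CD = 354 mm².
A_DE = 692.7 mm².
δ_AB = -11000·663/(1296·105000) = -0.05359 mm
δ_BC = -24700·358/(389·105000) = -0.2165 mm
δ_CD = -35100·807/(354·105000) = -0.762 mm
δ_DE = -35100·826/(692.7·105000) = -0.3986 mm
δ = Σδ_i = -1.431 mm.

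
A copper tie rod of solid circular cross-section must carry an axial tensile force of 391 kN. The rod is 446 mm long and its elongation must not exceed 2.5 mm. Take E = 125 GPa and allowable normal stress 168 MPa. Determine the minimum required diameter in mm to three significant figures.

Required area A ≥ P/σ_allow = 391000/168 = 2327 mm².
For a solid circular section, d ≥ √(4A/π) = 54.44 mm.
Elongation limit: A ≥ PL/(Eδ_allow) = 391000·446/(125000·2.5) = 558 mm² ⇒ d ≥ 26.66 mm.
The stress limit governs.

54.4 mm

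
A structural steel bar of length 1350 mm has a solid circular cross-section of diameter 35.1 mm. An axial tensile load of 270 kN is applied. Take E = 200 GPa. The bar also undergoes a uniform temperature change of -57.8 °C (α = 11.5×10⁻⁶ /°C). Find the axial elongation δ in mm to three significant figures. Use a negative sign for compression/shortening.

0.986 mm

A = 967.6 mm².
δ_mech = NL/(AE) = 270000·1350/(967.6·200000) = 1.883 mm.
δ_thermal = αLΔT = 11.5e-6·1350·-57.8 = -0.8973 mm.
δ = δ_mech + δ_thermal = 0.9861 mm.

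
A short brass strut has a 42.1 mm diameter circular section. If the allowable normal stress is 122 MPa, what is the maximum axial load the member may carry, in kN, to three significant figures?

A = 1392 mm².
P_max = σ_allow · A = 122 · 1392 = 169800 N = 169.8 kN.

170 kN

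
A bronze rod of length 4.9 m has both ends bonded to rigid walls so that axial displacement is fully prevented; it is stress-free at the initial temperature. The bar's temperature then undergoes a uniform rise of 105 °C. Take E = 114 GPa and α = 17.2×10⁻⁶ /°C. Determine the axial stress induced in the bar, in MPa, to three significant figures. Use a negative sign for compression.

-206 MPa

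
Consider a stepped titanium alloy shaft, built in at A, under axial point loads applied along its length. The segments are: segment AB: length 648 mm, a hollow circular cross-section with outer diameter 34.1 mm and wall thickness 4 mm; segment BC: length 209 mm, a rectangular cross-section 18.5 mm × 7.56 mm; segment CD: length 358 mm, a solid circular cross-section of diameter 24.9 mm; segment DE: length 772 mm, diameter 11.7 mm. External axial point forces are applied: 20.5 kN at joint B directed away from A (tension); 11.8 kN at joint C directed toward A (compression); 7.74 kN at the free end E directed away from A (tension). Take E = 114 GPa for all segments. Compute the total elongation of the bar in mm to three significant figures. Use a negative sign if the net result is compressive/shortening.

0.731 mm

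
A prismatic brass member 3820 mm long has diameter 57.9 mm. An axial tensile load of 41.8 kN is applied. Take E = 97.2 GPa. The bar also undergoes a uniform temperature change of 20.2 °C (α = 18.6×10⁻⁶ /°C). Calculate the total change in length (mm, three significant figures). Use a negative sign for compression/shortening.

2.06 mm

A = 2633 mm².
δ_mech = NL/(AE) = 41800·3820/(2633·97200) = 0.6239 mm.
δ_thermal = αLΔT = 18.6e-6·3820·20.2 = 1.435 mm.
δ = δ_mech + δ_thermal = 2.059 mm.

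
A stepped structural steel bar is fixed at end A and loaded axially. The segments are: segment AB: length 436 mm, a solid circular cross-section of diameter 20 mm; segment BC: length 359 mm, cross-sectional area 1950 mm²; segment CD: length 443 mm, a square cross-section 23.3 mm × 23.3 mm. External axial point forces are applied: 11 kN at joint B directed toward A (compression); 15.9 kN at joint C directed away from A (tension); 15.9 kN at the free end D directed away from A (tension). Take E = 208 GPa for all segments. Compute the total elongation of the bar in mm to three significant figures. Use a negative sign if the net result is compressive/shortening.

Internal axial forces (sectioning from the free end, tension +): N_CD = 15.9 kN, N_BC = 31.8 kN, N_AB = 20.8 kN.
A_AB = 314.2 mm².
A_CD = 542.9 mm².
δ_AB = 20800·436/(314.2·208000) = 0.1388 mm
δ_BC = 31800·359/(1950·208000) = 0.02815 mm
δ_CD = 15900·443/(542.9·208000) = 0.06238 mm
δ = Σδ_i = 0.2293 mm.

0.229 mm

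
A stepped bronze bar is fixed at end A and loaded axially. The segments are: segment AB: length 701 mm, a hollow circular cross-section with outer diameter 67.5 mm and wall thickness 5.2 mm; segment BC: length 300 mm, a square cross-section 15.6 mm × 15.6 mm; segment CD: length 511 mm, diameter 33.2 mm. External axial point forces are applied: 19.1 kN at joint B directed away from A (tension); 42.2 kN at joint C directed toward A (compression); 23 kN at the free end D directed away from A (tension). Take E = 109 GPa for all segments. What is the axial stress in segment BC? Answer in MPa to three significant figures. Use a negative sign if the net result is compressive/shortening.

-78.9 MPa

Internal axial forces (sectioning from the free end, tension +): N_CD = 23 kN, N_BC = -19.2 kN, N_AB = -0.1 kN.
A_BC = 243.4 mm².
σ_BC = N_BC/A_BC = -19200/243.4 = -78.9 MPa.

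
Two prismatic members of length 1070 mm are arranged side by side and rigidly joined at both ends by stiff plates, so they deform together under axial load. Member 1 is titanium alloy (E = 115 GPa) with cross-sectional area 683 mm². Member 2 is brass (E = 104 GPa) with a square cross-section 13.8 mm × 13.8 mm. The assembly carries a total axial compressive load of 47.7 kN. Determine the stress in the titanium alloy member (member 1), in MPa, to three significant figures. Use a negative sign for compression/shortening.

A_2 = 190.4 mm².
Equal strain + equilibrium ⇒ each member carries load in proportion to AE: A₁E₁ = 78540000 N, A₂E₂ = 19810000 N, ΣAE = 98350000 N.
σ₁ = P·E₁/ΣAE = -47700·115000/98350000 = -55.77 MPa.

-55.8 MPa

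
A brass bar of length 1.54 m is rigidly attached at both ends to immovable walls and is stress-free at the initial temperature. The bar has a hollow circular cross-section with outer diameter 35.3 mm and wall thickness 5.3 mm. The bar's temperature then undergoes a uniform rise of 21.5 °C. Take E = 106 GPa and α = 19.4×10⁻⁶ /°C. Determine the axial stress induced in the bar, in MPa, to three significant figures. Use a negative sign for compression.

Free thermal expansion αLΔT = 19.4e-6 · 1540 · 21.5 = 0.6423 mm.
The walls impose strain ε = −(0.6423)/1540 = -4.1710e-04; σ = Eε = 106000 · -4.1710e-04 = -44.21 MPa.

-44.2 MPa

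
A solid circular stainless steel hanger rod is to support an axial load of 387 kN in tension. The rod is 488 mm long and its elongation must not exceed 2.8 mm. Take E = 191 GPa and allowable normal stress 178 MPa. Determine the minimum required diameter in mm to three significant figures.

52.6 mm

Required area A ≥ P/σ_allow = 387000/178 = 2174 mm².
For a solid circular section, d ≥ √(4A/π) = 52.61 mm.
Elongation limit: A ≥ PL/(Eδ_allow) = 387000·488/(191000·2.8) = 353.1 mm² ⇒ d ≥ 21.2 mm.
The stress limit governs.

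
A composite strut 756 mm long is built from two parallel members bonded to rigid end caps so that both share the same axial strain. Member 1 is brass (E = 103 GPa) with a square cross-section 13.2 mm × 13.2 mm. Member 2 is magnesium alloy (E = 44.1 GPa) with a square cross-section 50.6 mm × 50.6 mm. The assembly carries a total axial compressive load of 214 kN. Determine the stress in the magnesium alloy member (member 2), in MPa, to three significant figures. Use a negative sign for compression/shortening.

-72.1 MPa

A_1 = 174.2 mm².
A_2 = 2560 mm².
Equal strain + equilibrium ⇒ each member carries load in proportion to AE: A₁E₁ = 17950000 N, A₂E₂ = 112900000 N, ΣAE = 130900000 N.
σ₂ = P·E₂/ΣAE = -214000·44100/130900000 = -72.12 MPa.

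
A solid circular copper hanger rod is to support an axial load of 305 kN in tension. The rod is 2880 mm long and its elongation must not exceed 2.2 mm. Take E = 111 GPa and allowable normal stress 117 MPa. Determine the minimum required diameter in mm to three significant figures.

67.7 mm

Required area A ≥ P/σ_allow = 305000/117 = 2607 mm².
For a solid circular section, d ≥ √(4A/π) = 57.61 mm.
Elongation limit: A ≥ PL/(Eδ_allow) = 305000·2880/(111000·2.2) = 3597 mm² ⇒ d ≥ 67.68 mm.
The elongation limit governs.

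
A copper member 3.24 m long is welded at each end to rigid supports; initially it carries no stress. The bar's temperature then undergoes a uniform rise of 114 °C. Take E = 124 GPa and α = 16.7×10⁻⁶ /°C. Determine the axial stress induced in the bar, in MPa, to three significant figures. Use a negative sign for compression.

-236 MPa

Free thermal expansion αLΔT = 16.7e-6 · 3240 · 114 = 6.168 mm.
The walls impose strain ε = −(6.168)/3240 = -1.9038e-03; σ = Eε = 124000 · -1.9038e-03 = -236.1 MPa.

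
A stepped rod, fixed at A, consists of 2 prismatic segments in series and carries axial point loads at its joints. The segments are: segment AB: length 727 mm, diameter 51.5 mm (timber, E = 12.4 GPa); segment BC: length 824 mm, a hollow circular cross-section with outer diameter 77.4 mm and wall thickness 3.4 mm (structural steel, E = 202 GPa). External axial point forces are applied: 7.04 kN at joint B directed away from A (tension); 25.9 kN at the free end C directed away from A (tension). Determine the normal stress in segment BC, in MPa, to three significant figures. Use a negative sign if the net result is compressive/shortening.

32.8 MPa

Internal axial forces (sectioning from the free end, tension +): N_BC = 25.9 kN, N_AB = 32.94 kN.
A_BC = 790.4 mm².
σ_BC = N_BC/A_BC = 25900/790.4 = 32.77 MPa.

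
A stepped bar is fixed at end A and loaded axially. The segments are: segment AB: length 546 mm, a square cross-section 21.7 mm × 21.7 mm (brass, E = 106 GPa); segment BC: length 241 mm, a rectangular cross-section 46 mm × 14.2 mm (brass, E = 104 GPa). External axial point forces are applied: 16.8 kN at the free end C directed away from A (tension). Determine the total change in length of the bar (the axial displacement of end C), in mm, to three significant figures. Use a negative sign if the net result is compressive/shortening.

0.243 mm

Internal axial forces (sectioning from the free end, tension +): N_BC = 16.8 kN, N_AB = 16.8 kN.
A_AB = 470.9 mm².
A_BC = 653.2 mm².
δ_AB = 16800·546/(470.9·106000) = 0.1838 mm
δ_BC = 16800·241/(653.2·104000) = 0.0596 mm
δ = Σδ_i = 0.2434 mm.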